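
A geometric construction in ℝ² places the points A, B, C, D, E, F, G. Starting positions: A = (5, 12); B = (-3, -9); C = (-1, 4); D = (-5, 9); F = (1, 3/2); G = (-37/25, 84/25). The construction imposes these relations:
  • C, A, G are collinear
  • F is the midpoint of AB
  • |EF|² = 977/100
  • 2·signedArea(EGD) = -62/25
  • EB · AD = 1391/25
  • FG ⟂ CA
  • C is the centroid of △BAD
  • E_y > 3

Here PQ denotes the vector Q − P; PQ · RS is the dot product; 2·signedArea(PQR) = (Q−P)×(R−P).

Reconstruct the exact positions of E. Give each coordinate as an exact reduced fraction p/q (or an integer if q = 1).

1. E_x = -31/25  [2·signedArea(EGD) = -62/25 ∩ EB · AD = 1391/25]
2. E_y = 92/25  [2·signedArea(EGD) = -62/25 ∩ EB · AD = 1391/25]
   → E = (-31/25, 92/25)

E = (-31/25, 92/25)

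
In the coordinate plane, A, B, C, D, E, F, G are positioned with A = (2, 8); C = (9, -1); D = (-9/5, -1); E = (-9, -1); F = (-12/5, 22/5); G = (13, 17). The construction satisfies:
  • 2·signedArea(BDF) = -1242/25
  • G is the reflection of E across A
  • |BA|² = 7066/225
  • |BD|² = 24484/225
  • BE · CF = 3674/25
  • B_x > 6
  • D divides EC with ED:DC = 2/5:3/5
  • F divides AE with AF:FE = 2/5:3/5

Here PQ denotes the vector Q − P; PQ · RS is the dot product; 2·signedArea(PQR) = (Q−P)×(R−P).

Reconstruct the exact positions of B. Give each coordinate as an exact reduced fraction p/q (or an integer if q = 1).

1. B_x = 101/15  [2·signedArea(BDF) = -1242/25 ∩ BE · CF = 3674/25]
2. B_y = 5  [2·signedArea(BDF) = -1242/25 ∩ BE · CF = 3674/25]
   → B = (101/15, 5)

B = (101/15, 5)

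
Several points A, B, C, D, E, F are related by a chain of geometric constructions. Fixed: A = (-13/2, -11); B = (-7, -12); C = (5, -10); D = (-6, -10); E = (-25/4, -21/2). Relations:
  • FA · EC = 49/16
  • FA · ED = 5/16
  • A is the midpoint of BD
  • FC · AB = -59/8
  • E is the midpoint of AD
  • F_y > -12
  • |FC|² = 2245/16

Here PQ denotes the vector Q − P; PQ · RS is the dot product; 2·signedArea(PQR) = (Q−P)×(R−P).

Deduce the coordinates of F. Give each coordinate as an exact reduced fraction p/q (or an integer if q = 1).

F = (-27/4, -23/2)

1. F_x = -27/4  [FC · AB = -59/8 ∩ FA · EC = 49/16]
2. F_y = -23/2  [FC · AB = -59/8 ∩ FA · EC = 49/16]
   → F = (-27/4, -23/2)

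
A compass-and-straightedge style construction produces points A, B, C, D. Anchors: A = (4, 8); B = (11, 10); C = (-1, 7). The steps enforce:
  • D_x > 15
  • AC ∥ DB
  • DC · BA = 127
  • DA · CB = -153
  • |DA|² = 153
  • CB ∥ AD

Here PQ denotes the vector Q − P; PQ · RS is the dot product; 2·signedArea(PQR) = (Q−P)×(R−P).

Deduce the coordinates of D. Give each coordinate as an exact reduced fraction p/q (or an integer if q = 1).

1. D_x = 16  [AC ∥ DB ∩ CB ∥ AD]
2. D_y = 11  [AC ∥ DB ∩ CB ∥ AD]
   → D = (16, 11)

D = (16, 11)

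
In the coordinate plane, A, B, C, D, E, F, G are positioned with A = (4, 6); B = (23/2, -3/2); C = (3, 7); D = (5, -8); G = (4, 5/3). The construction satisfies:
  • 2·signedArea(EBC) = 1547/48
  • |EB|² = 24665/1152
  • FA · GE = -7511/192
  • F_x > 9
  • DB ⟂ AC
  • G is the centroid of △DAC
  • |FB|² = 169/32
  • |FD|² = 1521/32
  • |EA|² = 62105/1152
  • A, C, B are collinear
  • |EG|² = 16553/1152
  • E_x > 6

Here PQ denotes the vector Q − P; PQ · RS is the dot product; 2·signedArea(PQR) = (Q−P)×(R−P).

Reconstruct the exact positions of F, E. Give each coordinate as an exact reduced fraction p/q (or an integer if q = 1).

1. E_x = 111/16  [line -17/2·x + -17/2·y + 2533/48 = 0 ∩ |EA|² = 62105/1152]
2. E_y = -35/48  [line -17/2·x + -17/2·y + 2533/48 = 0 ∩ |EA|² = 62105/1152]
   → E = (111/16, -35/48)
3. F_x = 79/8  [line -47/16·x + 115/48·y + 7007/192 = 0 ∩ |FD|² = 1521/32]
4. F_y = -25/8  [line -47/16·x + 115/48·y + 7007/192 = 0 ∩ |FD|² = 1521/32]
   → F = (79/8, -25/8)

E = (111/16, -35/48)
F = (79/8, -25/8)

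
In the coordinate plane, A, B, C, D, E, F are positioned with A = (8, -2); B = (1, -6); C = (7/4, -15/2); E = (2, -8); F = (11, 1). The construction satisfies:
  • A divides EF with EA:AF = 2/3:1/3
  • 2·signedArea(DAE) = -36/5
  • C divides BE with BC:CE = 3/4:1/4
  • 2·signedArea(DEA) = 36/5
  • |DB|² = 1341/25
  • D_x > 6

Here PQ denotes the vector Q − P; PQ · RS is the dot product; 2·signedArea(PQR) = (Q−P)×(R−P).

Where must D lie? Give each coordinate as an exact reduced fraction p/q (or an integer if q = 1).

D = (7, -9/5)

1. D_x = 7  [line 6·x + -6·y + -264/5 = 0 ∩ |DB|² = 1341/25]
2. D_y = -9/5  [line 6·x + -6·y + -264/5 = 0 ∩ |DB|² = 1341/25]
   → D = (7, -9/5)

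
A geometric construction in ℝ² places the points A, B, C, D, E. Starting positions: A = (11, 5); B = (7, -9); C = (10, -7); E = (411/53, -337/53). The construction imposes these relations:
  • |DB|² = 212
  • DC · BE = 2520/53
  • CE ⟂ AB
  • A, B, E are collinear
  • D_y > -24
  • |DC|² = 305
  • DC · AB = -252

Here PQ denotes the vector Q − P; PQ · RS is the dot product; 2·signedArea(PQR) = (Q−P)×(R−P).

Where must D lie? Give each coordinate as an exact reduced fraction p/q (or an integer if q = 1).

1. D_x = 3  [line 4·x + 14·y + 310 = 0 ∩ |DC|² = 305]
2. D_y = -23  [line 4·x + 14·y + 310 = 0 ∩ |DC|² = 305]
   → D = (3, -23)

D = (3, -23)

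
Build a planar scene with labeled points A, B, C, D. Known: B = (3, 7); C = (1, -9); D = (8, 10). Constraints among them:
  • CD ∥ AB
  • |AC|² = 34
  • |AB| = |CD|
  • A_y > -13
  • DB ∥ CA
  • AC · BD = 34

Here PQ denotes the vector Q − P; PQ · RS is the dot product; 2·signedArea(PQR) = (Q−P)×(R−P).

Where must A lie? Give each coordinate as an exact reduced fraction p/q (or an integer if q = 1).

A = (-4, -12)

1. A_x = -4  [CD ∥ AB ∩ DB ∥ CA]
2. A_y = -12  [CD ∥ AB ∩ DB ∥ CA]
   → A = (-4, -12)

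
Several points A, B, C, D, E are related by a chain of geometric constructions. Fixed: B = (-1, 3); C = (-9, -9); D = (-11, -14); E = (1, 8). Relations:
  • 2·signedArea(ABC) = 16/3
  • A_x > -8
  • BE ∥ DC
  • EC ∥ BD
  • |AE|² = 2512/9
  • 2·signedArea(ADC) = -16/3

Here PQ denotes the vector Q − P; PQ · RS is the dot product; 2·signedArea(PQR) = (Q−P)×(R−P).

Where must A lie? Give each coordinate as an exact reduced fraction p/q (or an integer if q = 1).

A = (-7, -20/3)

1. A_x = -7  [2·signedArea(ABC) = 16/3 ∩ 2·signedArea(ADC) = -16/3]
2. A_y = -20/3  [2·signedArea(ABC) = 16/3 ∩ 2·signedArea(ADC) = -16/3]
   → A = (-7, -20/3)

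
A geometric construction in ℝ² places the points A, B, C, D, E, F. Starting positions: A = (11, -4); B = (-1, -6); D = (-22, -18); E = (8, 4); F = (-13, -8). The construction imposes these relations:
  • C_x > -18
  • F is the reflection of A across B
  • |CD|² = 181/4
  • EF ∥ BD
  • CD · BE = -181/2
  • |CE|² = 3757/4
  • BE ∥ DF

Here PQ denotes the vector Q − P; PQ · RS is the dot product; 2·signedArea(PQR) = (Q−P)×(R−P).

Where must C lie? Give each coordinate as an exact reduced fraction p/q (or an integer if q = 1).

C = (-35/2, -13)

1. C_x = -35/2  [line -9·x + -10·y + -575/2 = 0 ∩ |CD|² = 181/4]
2. C_y = -13  [line -9·x + -10·y + -575/2 = 0 ∩ |CD|² = 181/4]
   → C = (-35/2, -13)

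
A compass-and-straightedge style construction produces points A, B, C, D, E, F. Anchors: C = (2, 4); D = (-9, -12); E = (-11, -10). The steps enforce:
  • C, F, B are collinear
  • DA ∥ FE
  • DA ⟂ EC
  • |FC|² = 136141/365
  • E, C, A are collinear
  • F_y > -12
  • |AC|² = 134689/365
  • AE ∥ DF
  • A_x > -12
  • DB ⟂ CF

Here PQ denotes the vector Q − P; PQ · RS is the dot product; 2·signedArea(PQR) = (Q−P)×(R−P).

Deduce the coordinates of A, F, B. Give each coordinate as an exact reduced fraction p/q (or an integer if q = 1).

1. A_x = -4041/365  [E, C, A are collinear ∩ DA ⟂ EC]
2. A_y = -3678/365  [E, C, A are collinear ∩ DA ⟂ EC]
   → A = (-4041/365, -3678/365)
3. F_x = -3259/365  [DA ∥ FE ∩ AE ∥ DF]
4. F_y = -4352/365  [DA ∥ FE ∩ AE ∥ DF]
   → F = (-3259/365, -4352/365)
5. B_x = -446595489/49691465  [C, F, B are collinear ∩ DB ⟂ CF]
6. B_y = -596728392/49691465  [C, F, B are collinear ∩ DB ⟂ CF]
   → B = (-446595489/49691465, -596728392/49691465)

A = (-4041/365, -3678/365)
B = (-446595489/49691465, -596728392/49691465)
F = (-3259/365, -4352/365)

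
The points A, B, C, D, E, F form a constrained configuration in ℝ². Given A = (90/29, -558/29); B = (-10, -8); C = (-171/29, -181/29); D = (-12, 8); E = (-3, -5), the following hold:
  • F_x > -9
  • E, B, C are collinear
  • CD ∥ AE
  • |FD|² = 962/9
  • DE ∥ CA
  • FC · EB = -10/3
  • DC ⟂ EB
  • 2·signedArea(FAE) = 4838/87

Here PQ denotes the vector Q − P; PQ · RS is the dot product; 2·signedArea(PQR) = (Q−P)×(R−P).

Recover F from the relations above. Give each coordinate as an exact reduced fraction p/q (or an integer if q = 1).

1. F_x = -25/3  [line 7·x + 3·y + 190/3 = 0 ∩ |FD|² = 962/9]
2. F_y = -5/3  [line 7·x + 3·y + 190/3 = 0 ∩ |FD|² = 962/9]
   → F = (-25/3, -5/3)

F = (-25/3, -5/3)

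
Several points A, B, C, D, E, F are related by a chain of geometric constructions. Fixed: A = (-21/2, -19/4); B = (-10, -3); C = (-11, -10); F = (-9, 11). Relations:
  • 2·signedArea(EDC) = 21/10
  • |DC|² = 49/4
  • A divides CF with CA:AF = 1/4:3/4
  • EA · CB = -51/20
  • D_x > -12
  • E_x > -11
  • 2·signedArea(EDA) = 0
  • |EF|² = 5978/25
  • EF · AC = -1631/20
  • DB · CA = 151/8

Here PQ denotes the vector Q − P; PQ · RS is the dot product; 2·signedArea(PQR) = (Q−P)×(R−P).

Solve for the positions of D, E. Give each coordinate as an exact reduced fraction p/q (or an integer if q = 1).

1. E_x = -52/5  [EF · AC = -1631/20 ∩ EA · CB = -51/20]
2. E_y = -22/5  [EF · AC = -1631/20 ∩ EA · CB = -51/20]
   → E = (-52/5, -22/5)
3. D_x = -11  [DB · CA = 151/8 ∩ 2·signedArea(EDA) = 0]
4. D_y = -13/2  [DB · CA = 151/8 ∩ 2·signedArea(EDA) = 0]
   → D = (-11, -13/2)

D = (-11, -13/2)
E = (-52/5, -22/5)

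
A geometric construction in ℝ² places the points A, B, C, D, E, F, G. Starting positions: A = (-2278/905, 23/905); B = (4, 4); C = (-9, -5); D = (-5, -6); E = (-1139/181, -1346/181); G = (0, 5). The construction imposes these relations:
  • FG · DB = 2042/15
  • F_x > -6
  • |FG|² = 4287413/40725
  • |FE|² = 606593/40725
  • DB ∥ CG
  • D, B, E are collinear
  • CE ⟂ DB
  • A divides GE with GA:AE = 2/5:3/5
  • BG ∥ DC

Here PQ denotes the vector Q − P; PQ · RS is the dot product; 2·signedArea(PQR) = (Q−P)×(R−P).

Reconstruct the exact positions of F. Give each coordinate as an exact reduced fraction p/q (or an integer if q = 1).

F = (-14948/2715, -9932/2715)

1. F_x = -14948/2715  [line -9·x + -10·y + -1292/15 = 0 ∩ |FG|² = 4287413/40725]
2. F_y = -9932/2715  [line -9·x + -10·y + -1292/15 = 0 ∩ |FG|² = 4287413/40725]
   → F = (-14948/2715, -9932/2715)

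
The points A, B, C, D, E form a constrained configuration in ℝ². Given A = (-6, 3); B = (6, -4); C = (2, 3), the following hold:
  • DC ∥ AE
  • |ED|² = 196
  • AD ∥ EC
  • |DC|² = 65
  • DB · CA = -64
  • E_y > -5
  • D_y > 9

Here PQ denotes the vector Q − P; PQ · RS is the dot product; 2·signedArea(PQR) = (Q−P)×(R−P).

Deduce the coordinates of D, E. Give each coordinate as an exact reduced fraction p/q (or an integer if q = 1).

D = (-2, 10)
E = (-2, -4)

1. D_x = -2  [DB · CA = -64]
2. D_y = 10  [|DC|² = 65]
   → D = (-2, 10)
3. E_x = -2  [AD ∥ EC ∩ DC ∥ AE]
4. E_y = -4  [AD ∥ EC ∩ DC ∥ AE]
   → E = (-2, -4)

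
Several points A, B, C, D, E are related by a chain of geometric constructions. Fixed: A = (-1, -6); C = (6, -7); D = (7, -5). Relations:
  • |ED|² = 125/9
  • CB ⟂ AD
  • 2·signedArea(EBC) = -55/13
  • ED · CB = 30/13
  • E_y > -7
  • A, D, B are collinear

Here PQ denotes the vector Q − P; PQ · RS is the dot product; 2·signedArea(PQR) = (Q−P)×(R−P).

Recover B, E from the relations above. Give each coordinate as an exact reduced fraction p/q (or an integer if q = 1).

1. B_x = 75/13  [A, D, B are collinear ∩ CB ⟂ AD]
2. B_y = -67/13  [A, D, B are collinear ∩ CB ⟂ AD]
   → B = (75/13, -67/13)
3. E_x = 11/3  [ED · CB = 30/13 ∩ 2·signedArea(EBC) = -55/13]
4. E_y = -20/3  [ED · CB = 30/13 ∩ 2·signedArea(EBC) = -55/13]
   → E = (11/3, -20/3)

B = (75/13, -67/13)
E = (11/3, -20/3)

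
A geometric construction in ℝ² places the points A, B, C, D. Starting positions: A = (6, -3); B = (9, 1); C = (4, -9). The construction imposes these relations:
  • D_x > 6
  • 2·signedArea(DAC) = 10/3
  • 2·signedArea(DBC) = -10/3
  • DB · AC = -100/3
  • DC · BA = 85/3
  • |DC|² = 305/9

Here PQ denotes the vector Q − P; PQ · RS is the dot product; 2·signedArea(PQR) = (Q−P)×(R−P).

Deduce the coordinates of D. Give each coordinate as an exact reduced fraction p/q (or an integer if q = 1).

1. D_x = 19/3  [2·signedArea(DAC) = 10/3 ∩ 2·signedArea(DBC) = -10/3]
2. D_y = -11/3  [2·signedArea(DAC) = 10/3 ∩ 2·signedArea(DBC) = -10/3]
   → D = (19/3, -11/3)

D = (19/3, -11/3)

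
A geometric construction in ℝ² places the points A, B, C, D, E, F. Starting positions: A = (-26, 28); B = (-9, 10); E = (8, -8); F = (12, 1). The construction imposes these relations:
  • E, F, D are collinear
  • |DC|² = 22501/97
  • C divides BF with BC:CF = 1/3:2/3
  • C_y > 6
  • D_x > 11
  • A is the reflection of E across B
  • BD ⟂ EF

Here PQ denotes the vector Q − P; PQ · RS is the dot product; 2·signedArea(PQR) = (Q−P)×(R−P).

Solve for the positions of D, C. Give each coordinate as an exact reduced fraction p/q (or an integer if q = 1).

C = (-2, 7)
D = (1152/97, 70/97)

1. D_x = 1152/97  [E, F, D are collinear ∩ BD ⟂ EF]
2. D_y = 70/97  [E, F, D are collinear ∩ BD ⟂ EF]
   → D = (1152/97, 70/97)
3. C_x = -2  [C divides BF with BC:CF = 1/3:2/3]
4. C_y = 7  [C divides BF with BC:CF = 1/3:2/3]
   → C = (-2, 7)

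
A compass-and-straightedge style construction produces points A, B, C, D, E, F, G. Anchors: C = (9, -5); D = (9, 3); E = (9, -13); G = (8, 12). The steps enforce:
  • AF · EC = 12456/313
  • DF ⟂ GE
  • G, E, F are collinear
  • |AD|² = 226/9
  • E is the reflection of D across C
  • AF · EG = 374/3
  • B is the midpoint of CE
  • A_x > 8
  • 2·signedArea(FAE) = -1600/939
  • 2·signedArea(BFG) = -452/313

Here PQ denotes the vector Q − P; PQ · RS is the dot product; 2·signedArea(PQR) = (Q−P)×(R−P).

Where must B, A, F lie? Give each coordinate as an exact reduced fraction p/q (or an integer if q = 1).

A = (26/3, -2)
B = (9, -9)
F = (2617/313, 931/313)

1. B_x = 9  [B is the midpoint of CE]
2. B_y = -9  [B is the midpoint of CE]
   → B = (9, -9)
3. F_x = 2617/313  [G, E, F are collinear ∩ DF ⟂ GE]
4. F_y = 931/313  [G, E, F are collinear ∩ DF ⟂ GE]
   → F = (2617/313, 931/313)
5. A_x = 26/3  [AF · EG = 374/3 ∩ AF · EC = 12456/313]
6. A_y = -2  [AF · EG = 374/3 ∩ AF · EC = 12456/313]
   → A = (26/3, -2)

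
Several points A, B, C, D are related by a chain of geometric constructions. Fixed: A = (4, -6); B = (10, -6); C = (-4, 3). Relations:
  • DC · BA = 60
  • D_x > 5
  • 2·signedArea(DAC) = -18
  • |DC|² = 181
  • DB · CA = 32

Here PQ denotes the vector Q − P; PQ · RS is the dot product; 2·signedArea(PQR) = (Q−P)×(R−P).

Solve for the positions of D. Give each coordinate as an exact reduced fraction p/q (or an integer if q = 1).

D = (6, -6)

1. D_x = 6  [2·signedArea(DAC) = -18 ∩ DB · CA = 32]
2. D_y = -6  [2·signedArea(DAC) = -18 ∩ DB · CA = 32]
   → D = (6, -6)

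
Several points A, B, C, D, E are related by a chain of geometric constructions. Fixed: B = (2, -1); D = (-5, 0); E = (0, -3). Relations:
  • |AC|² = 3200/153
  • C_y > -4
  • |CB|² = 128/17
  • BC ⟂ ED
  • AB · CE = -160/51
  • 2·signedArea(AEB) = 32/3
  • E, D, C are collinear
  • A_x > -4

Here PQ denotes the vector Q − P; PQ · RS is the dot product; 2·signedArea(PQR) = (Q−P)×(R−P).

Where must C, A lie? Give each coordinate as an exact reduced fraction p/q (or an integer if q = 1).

A = (-10/3, -1)
C = (10/17, -57/17)

1. C_x = 10/17  [E, D, C are collinear ∩ BC ⟂ ED]
2. C_y = -57/17  [E, D, C are collinear ∩ BC ⟂ ED]
   → C = (10/17, -57/17)
3. A_x = -10/3  [2·signedArea(AEB) = 32/3 ∩ AB · CE = -160/51]
4. A_y = -1  [2·signedArea(AEB) = 32/3 ∩ AB · CE = -160/51]
   → A = (-10/3, -1)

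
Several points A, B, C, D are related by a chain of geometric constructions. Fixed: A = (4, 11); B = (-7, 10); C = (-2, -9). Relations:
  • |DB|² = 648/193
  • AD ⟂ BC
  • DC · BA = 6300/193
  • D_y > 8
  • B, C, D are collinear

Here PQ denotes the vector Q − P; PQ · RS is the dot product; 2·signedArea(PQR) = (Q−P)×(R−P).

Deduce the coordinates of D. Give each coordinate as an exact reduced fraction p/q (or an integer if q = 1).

D = (-1261/193, 1588/193)

1. D_x = -1261/193  [B, C, D are collinear ∩ AD ⟂ BC]
2. D_y = 1588/193  [B, C, D are collinear ∩ AD ⟂ BC]
   → D = (-1261/193, 1588/193)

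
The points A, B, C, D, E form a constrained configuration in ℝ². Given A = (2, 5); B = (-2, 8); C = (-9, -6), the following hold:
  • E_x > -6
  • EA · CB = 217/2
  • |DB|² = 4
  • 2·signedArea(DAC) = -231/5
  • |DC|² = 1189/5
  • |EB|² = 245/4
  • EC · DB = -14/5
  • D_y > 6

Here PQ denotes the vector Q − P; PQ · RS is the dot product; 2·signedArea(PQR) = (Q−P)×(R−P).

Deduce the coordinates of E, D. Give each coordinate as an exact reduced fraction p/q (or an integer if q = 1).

D = (-2/5, 34/5)
E = (-11/2, 1)

1. E_x = -11/2  [line -7·x + -14·y + -49/2 = 0 ∩ |EB|² = 245/4]
2. E_y = 1  [line -7·x + -14·y + -49/2 = 0 ∩ |EB|² = 245/4]
   → E = (-11/2, 1)
3. D_x = -2/5  [2·signedArea(DAC) = -231/5 ∩ EC · DB = -14/5]
4. D_y = 34/5  [2·signedArea(DAC) = -231/5 ∩ EC · DB = -14/5]
   → D = (-2/5, 34/5)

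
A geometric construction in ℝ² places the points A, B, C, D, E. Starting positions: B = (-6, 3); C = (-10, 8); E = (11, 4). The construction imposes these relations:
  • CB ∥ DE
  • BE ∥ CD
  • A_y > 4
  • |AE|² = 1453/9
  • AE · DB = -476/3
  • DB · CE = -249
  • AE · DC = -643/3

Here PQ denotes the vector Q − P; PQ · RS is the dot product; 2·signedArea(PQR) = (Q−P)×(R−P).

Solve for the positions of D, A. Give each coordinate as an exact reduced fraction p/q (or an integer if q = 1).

A = (-5/3, 5)
D = (7, 9)

1. D_x = 7  [CB ∥ DE ∩ BE ∥ CD]
2. D_y = 9  [CB ∥ DE ∩ BE ∥ CD]
   → D = (7, 9)
3. A_x = -5/3  [AE · DB = -476/3 ∩ AE · DC = -643/3]
4. A_y = 5  [AE · DB = -476/3 ∩ AE · DC = -643/3]
   → A = (-5/3, 5)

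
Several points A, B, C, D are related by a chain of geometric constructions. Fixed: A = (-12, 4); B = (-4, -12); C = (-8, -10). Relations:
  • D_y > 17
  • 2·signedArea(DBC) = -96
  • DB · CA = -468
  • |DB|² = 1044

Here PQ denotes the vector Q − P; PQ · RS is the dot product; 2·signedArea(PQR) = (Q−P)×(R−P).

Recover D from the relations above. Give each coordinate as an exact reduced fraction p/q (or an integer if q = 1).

1. D_x = -16  [2·signedArea(DBC) = -96 ∩ DB · CA = -468]
2. D_y = 18  [2·signedArea(DBC) = -96 ∩ DB · CA = -468]
   → D = (-16, 18)

D = (-16, 18)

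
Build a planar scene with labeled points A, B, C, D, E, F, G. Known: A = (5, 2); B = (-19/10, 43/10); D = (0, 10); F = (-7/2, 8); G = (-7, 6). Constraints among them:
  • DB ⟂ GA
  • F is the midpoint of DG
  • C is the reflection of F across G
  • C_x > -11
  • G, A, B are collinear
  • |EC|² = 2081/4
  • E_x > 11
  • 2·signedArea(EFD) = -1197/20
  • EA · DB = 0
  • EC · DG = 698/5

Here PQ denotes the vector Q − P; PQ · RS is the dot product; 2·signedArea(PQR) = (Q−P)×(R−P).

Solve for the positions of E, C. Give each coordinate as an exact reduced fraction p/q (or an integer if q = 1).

1. E_x = 119/10  [EA · DB = 0 ∩ 2·signedArea(EFD) = -1197/20]
2. E_y = -3/10  [EA · DB = 0 ∩ 2·signedArea(EFD) = -1197/20]
   → E = (119/10, -3/10)
3. C_x = -21/2  [C is the reflection of F across G]
4. C_y = 4  [C is the reflection of F across G]
   → C = (-21/2, 4)

C = (-21/2, 4)
E = (119/10, -3/10)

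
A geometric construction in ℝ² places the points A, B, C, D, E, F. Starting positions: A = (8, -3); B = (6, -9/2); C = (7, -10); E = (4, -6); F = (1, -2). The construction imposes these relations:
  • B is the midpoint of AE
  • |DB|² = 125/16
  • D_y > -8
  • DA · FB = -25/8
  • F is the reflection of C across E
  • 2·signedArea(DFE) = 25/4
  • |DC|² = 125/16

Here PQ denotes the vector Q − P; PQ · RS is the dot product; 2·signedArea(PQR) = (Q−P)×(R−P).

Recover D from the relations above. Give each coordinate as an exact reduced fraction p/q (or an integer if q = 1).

1. D_x = 13/2  [DA · FB = -25/8 ∩ 2·signedArea(DFE) = 25/4]
2. D_y = -29/4  [DA · FB = -25/8 ∩ 2·signedArea(DFE) = 25/4]
   → D = (13/2, -29/4)

D = (13/2, -29/4)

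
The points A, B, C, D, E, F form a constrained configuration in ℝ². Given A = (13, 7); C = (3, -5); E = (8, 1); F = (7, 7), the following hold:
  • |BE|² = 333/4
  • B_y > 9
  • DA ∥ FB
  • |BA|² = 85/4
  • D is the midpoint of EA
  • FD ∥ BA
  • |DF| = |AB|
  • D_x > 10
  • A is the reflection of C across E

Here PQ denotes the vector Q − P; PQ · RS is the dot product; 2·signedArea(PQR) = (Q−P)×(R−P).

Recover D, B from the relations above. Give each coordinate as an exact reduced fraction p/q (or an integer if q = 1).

1. D_x = 21/2  [D is the midpoint of EA]
2. D_y = 4  [D is the midpoint of EA]
   → D = (21/2, 4)
3. B_x = 19/2  [FD ∥ BA ∩ DA ∥ FB]
4. B_y = 10  [FD ∥ BA ∩ DA ∥ FB]
   → B = (19/2, 10)

B = (19/2, 10)
D = (21/2, 4)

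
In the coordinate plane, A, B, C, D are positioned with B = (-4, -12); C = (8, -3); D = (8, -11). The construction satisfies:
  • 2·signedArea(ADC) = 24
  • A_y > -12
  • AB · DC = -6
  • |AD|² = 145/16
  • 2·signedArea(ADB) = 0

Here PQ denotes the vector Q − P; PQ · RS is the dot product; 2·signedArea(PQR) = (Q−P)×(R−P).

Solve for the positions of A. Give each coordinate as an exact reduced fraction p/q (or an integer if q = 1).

1. A_x = 5  [2·signedArea(ADB) = 0 ∩ 2·signedArea(ADC) = 24]
2. A_y = -45/4  [2·signedArea(ADB) = 0 ∩ 2·signedArea(ADC) = 24]
   → A = (5, -45/4)

A = (5, -45/4)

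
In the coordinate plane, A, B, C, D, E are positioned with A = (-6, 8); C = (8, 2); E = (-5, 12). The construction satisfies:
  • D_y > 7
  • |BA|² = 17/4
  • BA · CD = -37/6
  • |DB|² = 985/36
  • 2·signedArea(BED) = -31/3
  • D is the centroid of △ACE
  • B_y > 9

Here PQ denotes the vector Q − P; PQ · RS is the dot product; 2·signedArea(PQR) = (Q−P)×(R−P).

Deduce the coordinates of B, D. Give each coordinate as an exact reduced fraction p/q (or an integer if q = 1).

B = (-11/2, 10)
D = (-1, 22/3)

1. D_x = -1  [D is the centroid of △ACE]
2. D_y = 22/3  [D is the centroid of △ACE]
   → D = (-1, 22/3)
3. B_x = -11/2  [2·signedArea(BED) = -31/3 ∩ BA · CD = -37/6]
4. B_y = 10  [2·signedArea(BED) = -31/3 ∩ BA · CD = -37/6]
   → B = (-11/2, 10)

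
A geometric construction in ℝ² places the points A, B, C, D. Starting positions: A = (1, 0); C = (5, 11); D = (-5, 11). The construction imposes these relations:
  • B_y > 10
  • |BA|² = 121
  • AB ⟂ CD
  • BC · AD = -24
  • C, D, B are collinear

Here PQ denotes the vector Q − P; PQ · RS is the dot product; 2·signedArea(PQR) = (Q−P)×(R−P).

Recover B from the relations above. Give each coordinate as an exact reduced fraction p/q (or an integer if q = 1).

B = (1, 11)

1. B_x = 1  [C, D, B are collinear ∩ AB ⟂ CD]
2. B_y = 11  [C, D, B are collinear ∩ AB ⟂ CD]
   → B = (1, 11)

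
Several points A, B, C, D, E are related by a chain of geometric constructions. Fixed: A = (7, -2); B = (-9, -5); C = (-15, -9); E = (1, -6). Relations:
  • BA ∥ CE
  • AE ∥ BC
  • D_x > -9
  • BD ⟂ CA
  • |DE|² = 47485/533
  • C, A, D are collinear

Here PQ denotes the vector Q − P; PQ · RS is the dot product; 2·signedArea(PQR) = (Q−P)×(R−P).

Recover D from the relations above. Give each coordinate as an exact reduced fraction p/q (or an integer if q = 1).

D = (-4475/533, -3677/533)

1. D_x = -4475/533  [C, A, D are collinear ∩ BD ⟂ CA]
2. D_y = -3677/533  [C, A, D are collinear ∩ BD ⟂ CA]
   → D = (-4475/533, -3677/533)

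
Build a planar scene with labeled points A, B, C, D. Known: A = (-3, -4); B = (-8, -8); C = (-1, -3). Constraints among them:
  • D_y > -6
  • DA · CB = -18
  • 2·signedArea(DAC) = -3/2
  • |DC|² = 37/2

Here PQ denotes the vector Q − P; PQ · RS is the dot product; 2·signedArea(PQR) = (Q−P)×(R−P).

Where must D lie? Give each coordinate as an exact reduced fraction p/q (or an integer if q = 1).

1. D_x = -9/2  [2·signedArea(DAC) = -3/2 ∩ DA · CB = -18]
2. D_y = -11/2  [2·signedArea(DAC) = -3/2 ∩ DA · CB = -18]
   → D = (-9/2, -11/2)

D = (-9/2, -11/2)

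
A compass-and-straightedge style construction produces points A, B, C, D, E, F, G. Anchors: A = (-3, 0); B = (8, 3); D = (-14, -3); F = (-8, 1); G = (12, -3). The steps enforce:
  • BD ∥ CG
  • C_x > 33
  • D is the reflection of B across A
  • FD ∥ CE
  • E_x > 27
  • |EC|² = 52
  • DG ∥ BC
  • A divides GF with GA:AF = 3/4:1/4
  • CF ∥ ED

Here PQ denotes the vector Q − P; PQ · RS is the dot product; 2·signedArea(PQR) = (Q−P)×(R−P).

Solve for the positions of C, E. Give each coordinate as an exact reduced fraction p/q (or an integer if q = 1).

1. C_x = 34  [BD ∥ CG ∩ DG ∥ BC]
2. C_y = 3  [BD ∥ CG ∩ DG ∥ BC]
   → C = (34, 3)
3. E_x = 28  [CF ∥ ED ∩ FD ∥ CE]
4. E_y = -1  [CF ∥ ED ∩ FD ∥ CE]
   → E = (28, -1)

C = (34, 3)
E = (28, -1)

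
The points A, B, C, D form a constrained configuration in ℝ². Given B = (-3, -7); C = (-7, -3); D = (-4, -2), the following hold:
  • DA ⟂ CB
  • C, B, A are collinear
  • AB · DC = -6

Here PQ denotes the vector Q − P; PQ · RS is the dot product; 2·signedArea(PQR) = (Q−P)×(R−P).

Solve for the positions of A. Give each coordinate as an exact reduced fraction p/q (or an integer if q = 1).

A = (-6, -4)

1. A_x = -6  [C, B, A are collinear ∩ DA ⟂ CB]
2. A_y = -4  [C, B, A are collinear ∩ DA ⟂ CB]
   → A = (-6, -4)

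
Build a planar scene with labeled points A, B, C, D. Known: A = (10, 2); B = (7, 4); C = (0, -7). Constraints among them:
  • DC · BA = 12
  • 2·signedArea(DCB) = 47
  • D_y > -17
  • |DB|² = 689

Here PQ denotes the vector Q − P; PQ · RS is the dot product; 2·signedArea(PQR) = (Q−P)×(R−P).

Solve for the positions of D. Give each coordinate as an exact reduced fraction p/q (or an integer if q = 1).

1. D_x = -10  [2·signedArea(DCB) = 47 ∩ DC · BA = 12]
2. D_y = -16  [2·signedArea(DCB) = 47 ∩ DC · BA = 12]
   → D = (-10, -16)

D = (-10, -16)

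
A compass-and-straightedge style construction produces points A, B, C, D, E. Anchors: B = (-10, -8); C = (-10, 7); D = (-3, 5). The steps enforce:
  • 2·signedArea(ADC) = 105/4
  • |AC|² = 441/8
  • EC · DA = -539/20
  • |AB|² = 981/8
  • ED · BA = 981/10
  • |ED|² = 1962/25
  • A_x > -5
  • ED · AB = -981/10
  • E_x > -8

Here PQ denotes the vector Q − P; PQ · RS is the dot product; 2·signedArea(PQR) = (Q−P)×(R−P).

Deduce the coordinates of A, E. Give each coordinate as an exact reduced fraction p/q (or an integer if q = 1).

1. A_x = -19/4  [line -2·x + -7·y + 11/4 = 0 ∩ |AB|² = 981/8]
2. A_y = 7/4  [line -2·x + -7·y + 11/4 = 0 ∩ |AB|² = 981/8]
   → A = (-19/4, 7/4)
3. E_x = -36/5  [line -21/4·x + -39/4·y + -651/10 = 0 ∩ |ED|² = 1962/25]
4. E_y = -14/5  [line -21/4·x + -39/4·y + -651/10 = 0 ∩ |ED|² = 1962/25]
   → E = (-36/5, -14/5)

A = (-19/4, 7/4)
E = (-36/5, -14/5)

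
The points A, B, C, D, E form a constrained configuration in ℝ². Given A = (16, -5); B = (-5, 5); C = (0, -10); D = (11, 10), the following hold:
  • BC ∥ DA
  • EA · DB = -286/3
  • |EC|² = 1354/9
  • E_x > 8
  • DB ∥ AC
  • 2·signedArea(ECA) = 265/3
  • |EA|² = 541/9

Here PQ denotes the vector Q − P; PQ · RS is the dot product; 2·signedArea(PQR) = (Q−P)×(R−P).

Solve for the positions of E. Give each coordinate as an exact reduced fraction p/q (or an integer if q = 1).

E = (9, -5/3)

1. E_x = 9  [EA · DB = -286/3 ∩ 2·signedArea(ECA) = 265/3]
2. E_y = -5/3  [EA · DB = -286/3 ∩ 2·signedArea(ECA) = 265/3]
   → E = (9, -5/3)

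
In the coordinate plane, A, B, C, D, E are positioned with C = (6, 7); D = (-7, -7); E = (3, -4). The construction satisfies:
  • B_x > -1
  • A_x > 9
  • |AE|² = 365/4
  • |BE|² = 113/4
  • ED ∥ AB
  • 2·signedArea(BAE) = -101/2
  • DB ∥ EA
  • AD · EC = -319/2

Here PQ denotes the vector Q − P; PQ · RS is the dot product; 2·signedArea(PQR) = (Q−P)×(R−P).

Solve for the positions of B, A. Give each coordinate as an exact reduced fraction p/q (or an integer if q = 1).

1. A_x = 19/2  [line -3·x + -11·y + 123/2 = 0 ∩ |AE|² = 365/4]
2. A_y = 3  [line -3·x + -11·y + 123/2 = 0 ∩ |AE|² = 365/4]
   → A = (19/2, 3)
3. B_x = -1/2  [2·signedArea(BAE) = -101/2 ∩ ED ∥ AB]
4. B_y = 0  [2·signedArea(BAE) = -101/2 ∩ ED ∥ AB]
   → B = (-1/2, 0)

A = (19/2, 3)
B = (-1/2, 0)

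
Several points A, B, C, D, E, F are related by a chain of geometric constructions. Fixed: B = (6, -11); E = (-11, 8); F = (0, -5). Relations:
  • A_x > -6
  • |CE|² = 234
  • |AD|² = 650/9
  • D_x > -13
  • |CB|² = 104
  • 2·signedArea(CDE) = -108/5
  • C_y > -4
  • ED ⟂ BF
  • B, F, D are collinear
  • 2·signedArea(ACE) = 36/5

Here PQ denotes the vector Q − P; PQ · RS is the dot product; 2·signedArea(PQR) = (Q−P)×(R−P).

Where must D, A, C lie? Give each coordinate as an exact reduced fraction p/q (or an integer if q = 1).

A = (-17/3, 4/3)
C = (-4/5, -17/5)
D = (-12, 7)

1. D_x = -12  [B, F, D are collinear ∩ ED ⟂ BF]
2. D_y = 7  [B, F, D are collinear ∩ ED ⟂ BF]
   → D = (-12, 7)
3. C_x = -4/5  [line -1·x + 1·y + 13/5 = 0 ∩ |CB|² = 104]
4. C_y = -17/5  [line -1·x + 1·y + 13/5 = 0 ∩ |CB|² = 104]
   → C = (-4/5, -17/5)
5. A_x = -17/3  [line -57/5·x + -51/5·y + -51 = 0 ∩ |AD|² = 650/9]
6. A_y = 4/3  [line -57/5·x + -51/5·y + -51 = 0 ∩ |AD|² = 650/9]
   → A = (-17/3, 4/3)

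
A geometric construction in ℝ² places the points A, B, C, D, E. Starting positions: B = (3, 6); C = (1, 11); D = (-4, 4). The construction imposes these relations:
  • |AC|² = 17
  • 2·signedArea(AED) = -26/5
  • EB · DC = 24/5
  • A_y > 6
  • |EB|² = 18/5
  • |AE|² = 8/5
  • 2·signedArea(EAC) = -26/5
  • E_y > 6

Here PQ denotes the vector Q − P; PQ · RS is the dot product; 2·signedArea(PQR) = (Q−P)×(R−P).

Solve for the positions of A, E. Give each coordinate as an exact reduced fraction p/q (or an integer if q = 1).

A = (0, 7)
E = (6/5, 33/5)

1. E_x = 6/5  [line -5·x + -7·y + 261/5 = 0 ∩ |EB|² = 18/5]
2. E_y = 33/5  [line -5·x + -7·y + 261/5 = 0 ∩ |EB|² = 18/5]
   → E = (6/5, 33/5)
3. A_x = 0  [2·signedArea(AED) = -26/5 ∩ 2·signedArea(EAC) = -26/5]
4. A_y = 7  [2·signedArea(AED) = -26/5 ∩ 2·signedArea(EAC) = -26/5]
   → A = (0, 7)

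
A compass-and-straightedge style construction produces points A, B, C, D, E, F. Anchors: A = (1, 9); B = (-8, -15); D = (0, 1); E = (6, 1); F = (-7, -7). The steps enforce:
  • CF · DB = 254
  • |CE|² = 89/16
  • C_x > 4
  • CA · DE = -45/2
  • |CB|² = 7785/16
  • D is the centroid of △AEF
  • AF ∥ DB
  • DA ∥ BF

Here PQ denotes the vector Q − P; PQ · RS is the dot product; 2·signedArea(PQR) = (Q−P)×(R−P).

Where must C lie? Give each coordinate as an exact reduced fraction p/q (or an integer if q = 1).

C = (19/4, 3)

1. C_x = 19/4  [CF · DB = 254 ∩ CA · DE = -45/2]
2. C_y = 3  [CF · DB = 254 ∩ CA · DE = -45/2]
   → C = (19/4, 3)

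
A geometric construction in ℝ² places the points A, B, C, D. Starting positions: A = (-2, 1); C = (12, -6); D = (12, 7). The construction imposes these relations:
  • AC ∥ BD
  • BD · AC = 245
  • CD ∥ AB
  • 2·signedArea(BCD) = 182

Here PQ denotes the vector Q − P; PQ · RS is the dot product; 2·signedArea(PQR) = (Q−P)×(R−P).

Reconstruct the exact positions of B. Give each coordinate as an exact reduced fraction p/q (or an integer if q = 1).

1. B_x = -2  [AC ∥ BD ∩ CD ∥ AB]
2. B_y = 14  [AC ∥ BD ∩ CD ∥ AB]
   → B = (-2, 14)

B = (-2, 14)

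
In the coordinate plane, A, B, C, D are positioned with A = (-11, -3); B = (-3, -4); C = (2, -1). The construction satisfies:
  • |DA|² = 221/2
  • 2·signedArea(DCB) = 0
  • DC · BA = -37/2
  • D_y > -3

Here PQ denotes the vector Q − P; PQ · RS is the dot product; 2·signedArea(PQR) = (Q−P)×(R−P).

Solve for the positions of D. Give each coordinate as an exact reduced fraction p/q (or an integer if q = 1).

D = (-1/2, -5/2)

1. D_x = -1/2  [2·signedArea(DCB) = 0 ∩ DC · BA = -37/2]
2. D_y = -5/2  [2·signedArea(DCB) = 0 ∩ DC · BA = -37/2]
   → D = (-1/2, -5/2)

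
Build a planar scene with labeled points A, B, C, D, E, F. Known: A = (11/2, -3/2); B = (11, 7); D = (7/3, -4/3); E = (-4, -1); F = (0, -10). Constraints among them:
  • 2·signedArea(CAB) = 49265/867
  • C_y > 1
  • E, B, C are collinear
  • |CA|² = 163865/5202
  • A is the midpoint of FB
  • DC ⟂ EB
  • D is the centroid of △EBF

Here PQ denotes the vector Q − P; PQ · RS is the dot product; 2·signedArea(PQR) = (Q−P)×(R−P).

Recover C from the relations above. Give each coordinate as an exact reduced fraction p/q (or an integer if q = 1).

C = (229/289, 1349/867)

1. C_x = 229/289  [E, B, C are collinear ∩ DC ⟂ EB]
2. C_y = 1349/867  [E, B, C are collinear ∩ DC ⟂ EB]
   → C = (229/289, 1349/867)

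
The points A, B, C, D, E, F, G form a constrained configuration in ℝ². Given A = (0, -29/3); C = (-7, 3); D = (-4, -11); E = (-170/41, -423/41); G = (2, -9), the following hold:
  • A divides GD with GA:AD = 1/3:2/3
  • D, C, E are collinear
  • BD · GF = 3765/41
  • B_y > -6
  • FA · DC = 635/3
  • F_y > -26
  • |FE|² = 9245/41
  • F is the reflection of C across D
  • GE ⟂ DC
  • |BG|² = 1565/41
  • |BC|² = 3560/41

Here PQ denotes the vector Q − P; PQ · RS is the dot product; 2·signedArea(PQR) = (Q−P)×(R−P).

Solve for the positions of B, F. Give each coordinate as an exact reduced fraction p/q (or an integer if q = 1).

1. F_x = -1  [F is the reflection of C across D]
2. F_y = -25  [F is the reflection of C across D]
   → F = (-1, -25)
3. B_x = -125/41  [line 3·x + 16·y + 3943/41 = 0 ∩ |BG|² = 1565/41]
4. B_y = -223/41  [line 3·x + 16·y + 3943/41 = 0 ∩ |BG|² = 1565/41]
   → B = (-125/41, -223/41)

B = (-125/41, -223/41)
F = (-1, -25)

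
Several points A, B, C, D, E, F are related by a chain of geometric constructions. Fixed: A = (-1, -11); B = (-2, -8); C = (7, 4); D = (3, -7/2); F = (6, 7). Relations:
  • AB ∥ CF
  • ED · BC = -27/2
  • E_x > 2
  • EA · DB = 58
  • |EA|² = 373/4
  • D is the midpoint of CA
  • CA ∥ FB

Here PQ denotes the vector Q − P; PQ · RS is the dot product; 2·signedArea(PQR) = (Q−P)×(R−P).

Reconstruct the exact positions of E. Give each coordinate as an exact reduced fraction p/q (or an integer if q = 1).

E = (5/2, -2)

1. E_x = 5/2  [EA · DB = 58 ∩ ED · BC = -27/2]
2. E_y = -2  [EA · DB = 58 ∩ ED · BC = -27/2]
   → E = (5/2, -2)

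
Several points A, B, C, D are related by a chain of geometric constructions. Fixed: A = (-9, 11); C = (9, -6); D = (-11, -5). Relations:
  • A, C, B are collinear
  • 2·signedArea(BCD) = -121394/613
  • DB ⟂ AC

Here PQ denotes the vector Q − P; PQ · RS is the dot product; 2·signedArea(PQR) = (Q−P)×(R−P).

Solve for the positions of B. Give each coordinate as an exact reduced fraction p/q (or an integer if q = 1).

1. B_x = -1269/613  [A, C, B are collinear ∩ DB ⟂ AC]
2. B_y = 2731/613  [A, C, B are collinear ∩ DB ⟂ AC]
   → B = (-1269/613, 2731/613)

B = (-1269/613, 2731/613)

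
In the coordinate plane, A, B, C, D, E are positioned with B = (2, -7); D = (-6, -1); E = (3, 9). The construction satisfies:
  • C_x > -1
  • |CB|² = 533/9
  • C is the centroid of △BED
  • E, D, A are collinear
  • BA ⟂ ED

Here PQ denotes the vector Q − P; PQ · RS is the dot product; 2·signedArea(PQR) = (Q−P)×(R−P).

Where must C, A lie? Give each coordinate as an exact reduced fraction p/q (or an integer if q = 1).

1. C_x = -1/3  [C is the centroid of △BED]
2. C_y = 1/3  [C is the centroid of △BED]
   → C = (-1/3, 1/3)
3. A_x = -978/181  [E, D, A are collinear ∩ BA ⟂ ED]
4. A_y = -61/181  [E, D, A are collinear ∩ BA ⟂ ED]
   → A = (-978/181, -61/181)

A = (-978/181, -61/181)
C = (-1/3, 1/3)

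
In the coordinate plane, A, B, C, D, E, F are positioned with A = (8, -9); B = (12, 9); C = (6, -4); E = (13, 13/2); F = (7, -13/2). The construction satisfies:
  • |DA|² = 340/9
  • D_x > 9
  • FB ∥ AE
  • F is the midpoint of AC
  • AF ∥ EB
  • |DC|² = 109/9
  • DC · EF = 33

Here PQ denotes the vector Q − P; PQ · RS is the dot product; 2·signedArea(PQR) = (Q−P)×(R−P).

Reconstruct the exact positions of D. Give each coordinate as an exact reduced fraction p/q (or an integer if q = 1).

1. D_x = 28/3  [line 6·x + 13·y + -17 = 0 ∩ |DC|² = 109/9]
2. D_y = -3  [line 6·x + 13·y + -17 = 0 ∩ |DC|² = 109/9]
   → D = (28/3, -3)

D = (28/3, -3)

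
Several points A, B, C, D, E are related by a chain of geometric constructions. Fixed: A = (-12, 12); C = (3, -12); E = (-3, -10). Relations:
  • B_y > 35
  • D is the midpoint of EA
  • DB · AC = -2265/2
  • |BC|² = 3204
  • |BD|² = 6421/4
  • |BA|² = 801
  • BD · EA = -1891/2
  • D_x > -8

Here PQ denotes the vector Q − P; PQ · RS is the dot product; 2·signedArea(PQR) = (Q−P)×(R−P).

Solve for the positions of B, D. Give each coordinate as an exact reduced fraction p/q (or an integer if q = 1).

B = (-27, 36)
D = (-15/2, 1)

1. D_x = -15/2  [D is the midpoint of EA]
2. D_y = 1  [D is the midpoint of EA]
   → D = (-15/2, 1)
3. B_x = -27  [BD · EA = -1891/2 ∩ DB · AC = -2265/2]
4. B_y = 36  [BD · EA = -1891/2 ∩ DB · AC = -2265/2]
   → B = (-27, 36)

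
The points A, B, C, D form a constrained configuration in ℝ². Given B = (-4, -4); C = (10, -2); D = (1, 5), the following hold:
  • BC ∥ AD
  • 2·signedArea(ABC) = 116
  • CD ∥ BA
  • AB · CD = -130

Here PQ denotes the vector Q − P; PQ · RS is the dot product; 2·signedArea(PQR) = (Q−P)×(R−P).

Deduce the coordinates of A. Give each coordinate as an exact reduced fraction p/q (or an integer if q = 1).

1. A_x = -13  [BC ∥ AD ∩ CD ∥ BA]
2. A_y = 3  [BC ∥ AD ∩ CD ∥ BA]
   → A = (-13, 3)

A = (-13, 3)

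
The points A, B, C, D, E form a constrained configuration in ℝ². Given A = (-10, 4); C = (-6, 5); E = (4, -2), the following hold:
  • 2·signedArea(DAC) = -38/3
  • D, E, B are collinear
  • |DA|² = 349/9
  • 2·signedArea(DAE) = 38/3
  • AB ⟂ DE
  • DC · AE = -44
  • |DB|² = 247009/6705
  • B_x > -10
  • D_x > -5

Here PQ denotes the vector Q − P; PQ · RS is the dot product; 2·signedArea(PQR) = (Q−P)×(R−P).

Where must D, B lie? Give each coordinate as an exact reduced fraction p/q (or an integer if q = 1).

B = (-6956/745, 3892/745)
D = (-4, 7/3)

1. D_x = -4  [2·signedArea(DAC) = -38/3 ∩ DC · AE = -44]
2. D_y = 7/3  [2·signedArea(DAC) = -38/3 ∩ DC · AE = -44]
   → D = (-4, 7/3)
3. B_x = -6956/745  [D, E, B are collinear ∩ AB ⟂ DE]
4. B_y = 3892/745  [D, E, B are collinear ∩ AB ⟂ DE]
   → B = (-6956/745, 3892/745)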